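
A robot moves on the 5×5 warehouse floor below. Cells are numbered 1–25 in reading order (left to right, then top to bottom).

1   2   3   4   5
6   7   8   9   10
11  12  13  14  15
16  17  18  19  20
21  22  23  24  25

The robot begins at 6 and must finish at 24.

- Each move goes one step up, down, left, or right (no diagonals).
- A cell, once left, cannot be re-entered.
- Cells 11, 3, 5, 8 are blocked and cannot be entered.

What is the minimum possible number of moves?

6

The Manhattan distance from 6 to 24 is |2−5| + |1−4| = 6, so at least 6 moves are needed.
A route of 6 moves achieves this: 6 → 7 → 12 → 17 → 22 → 23 → 24.
Since 6 matches the lower bound, it is optimal.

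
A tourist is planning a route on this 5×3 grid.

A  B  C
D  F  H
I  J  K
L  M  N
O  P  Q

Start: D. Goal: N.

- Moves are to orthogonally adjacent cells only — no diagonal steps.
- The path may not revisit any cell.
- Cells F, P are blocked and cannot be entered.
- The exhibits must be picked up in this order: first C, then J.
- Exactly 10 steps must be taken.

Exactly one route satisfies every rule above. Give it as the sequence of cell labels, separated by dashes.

The waypoints must appear in the order C, J, with no cell reused.
Route from D: up to A, 2× right (reaching C), 2× down (reaching K), 2× left (reaching I), down to L, 2× right (reaching N) — 10 moves in all.
Check: order respected (C at step 3, J at step 6); 10 moves as required.

D - A - B - C - H - K - J - I - L - M - N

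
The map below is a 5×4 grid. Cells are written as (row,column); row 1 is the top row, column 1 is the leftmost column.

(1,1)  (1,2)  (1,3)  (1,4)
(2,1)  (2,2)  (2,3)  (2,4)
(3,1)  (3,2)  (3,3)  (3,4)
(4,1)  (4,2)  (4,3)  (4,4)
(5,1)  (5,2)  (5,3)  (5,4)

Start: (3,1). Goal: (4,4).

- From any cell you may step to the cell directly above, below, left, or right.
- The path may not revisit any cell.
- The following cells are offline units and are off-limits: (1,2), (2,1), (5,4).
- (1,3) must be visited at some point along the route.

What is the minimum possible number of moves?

Any route passes through (1,3) somewhere between (3,1) and (4,4). Summing Manhattan distances along the two legs ((3,1) → (1,3) → (4,4)) gives a lower bound of 4 + 4 = 8 moves.
A route of 8 moves achieves this: (3,1) → (3,2) → (2,2) → (2,3) → (1,3) → (1,4) → (2,4) → (3,4) → (4,4).
Since 8 matches the lower bound, it is optimal.

8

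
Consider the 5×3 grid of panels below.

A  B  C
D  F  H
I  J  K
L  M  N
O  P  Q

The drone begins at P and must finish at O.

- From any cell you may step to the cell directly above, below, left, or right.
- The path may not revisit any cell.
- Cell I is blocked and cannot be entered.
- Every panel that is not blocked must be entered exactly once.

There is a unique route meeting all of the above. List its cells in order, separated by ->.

Need to visit all 14 open cells exactly once, starting at P and ending at O.
Cell C has only two open neighbours (H and B), so the path must pass straight through it: one of those is the cell it's entered from and the other is where it exits.
Route from P: right 1 to Q, up 4 to C, left 2 to A, down 1 to D, right 1 to F, down 2 to M, left 1 to L, down 1 to O — 13 moves in all.
Check: all 14 open cells covered.

P -> Q -> N -> K -> H -> C -> B -> A -> D -> F -> J -> M -> L -> O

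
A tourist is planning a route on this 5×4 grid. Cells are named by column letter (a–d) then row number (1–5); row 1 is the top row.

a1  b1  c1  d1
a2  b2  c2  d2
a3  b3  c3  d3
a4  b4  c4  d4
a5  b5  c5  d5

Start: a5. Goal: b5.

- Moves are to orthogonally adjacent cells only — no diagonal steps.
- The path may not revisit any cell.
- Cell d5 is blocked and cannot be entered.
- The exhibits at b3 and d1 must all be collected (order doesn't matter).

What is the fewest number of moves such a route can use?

Any route passes through b3 and d1 in some order between a5 and b5. Summing Manhattan distances along each leg and taking the cheapest ordering (a5 → b3 → d1 → b5) gives a lower bound of 3 + 4 + 6 = 13 moves.
A route of 13 moves achieves this: a5 → a4 → a3 → a2 → a1 → b1 → c1 → d1 → d2 → d3 → c3 → b3 → b4 → b5.
Since 13 matches the lower bound, it is optimal.

13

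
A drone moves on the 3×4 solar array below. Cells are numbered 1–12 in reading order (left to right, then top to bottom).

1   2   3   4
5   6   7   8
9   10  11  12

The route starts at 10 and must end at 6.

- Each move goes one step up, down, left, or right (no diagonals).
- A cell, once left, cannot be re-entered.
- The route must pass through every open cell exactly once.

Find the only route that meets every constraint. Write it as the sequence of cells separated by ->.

Need to visit all 12 open cells exactly once, starting at 10 and ending at 6.
Route from 10: left 1 to 9, up 2 to 1, right 3 to 4, down 2 to 12, left 1 to 11, up 1 to 7, left 1 to 6 — 11 moves in all.
Check: all 12 open cells covered.

10 -> 9 -> 5 -> 1 -> 2 -> 3 -> 4 -> 8 -> 12 -> 11 -> 7 -> 6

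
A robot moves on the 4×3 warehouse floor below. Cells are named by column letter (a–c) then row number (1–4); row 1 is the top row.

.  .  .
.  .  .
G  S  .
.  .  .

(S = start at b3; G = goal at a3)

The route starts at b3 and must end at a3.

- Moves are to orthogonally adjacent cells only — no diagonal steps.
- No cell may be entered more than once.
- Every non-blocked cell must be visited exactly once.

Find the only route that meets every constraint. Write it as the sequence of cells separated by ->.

b3 -> b2 -> a2 -> a1 -> b1 -> c1 -> c2 -> c3 -> c4 -> b4 -> a4 -> a3

Need to visit all 12 open cells exactly once, starting at b3 and ending at a3.
Cell c1 has only two open neighbours (c2 and b1), so the path must pass straight through it: one of those is the cell it's entered from and the other is where it exits.
Route from b3: up to b2, left to a2, up to a1, 2× right (reaching c1), 3× down (reaching c4), 2× left (reaching a4), up to a3 — 11 moves in all.
Check: all 12 open cells covered.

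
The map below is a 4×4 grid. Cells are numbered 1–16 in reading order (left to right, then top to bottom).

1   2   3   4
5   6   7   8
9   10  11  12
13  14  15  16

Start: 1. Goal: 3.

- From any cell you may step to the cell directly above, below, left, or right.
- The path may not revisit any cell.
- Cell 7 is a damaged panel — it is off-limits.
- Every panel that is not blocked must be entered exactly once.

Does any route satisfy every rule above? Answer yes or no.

yes

One route that works: 1 → 2 → 6 → 5 → 9 → 13 → 14 → 10 → 11 → 15 → 16 → 12 → 8 → 4 → 3.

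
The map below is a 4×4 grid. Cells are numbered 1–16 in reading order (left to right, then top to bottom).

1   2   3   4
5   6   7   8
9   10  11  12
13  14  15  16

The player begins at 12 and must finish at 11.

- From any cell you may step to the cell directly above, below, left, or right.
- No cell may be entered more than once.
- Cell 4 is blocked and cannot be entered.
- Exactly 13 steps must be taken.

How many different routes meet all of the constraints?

3

Need simple routes of exactly 13 moves from 12 to 11 (Manhattan distance 1, so 6 moves are spent on a detour and 6 undoing it).
Enumerating: 12 8 7 3 2 1 5 6 10 9 13 14 15 11 | 12 16 15 14 13 9 5 1 2 3 7 6 10 11 | 12 16 15 14 13 9 10 6 5 1 2 3 7 11.
That gives 3 routes.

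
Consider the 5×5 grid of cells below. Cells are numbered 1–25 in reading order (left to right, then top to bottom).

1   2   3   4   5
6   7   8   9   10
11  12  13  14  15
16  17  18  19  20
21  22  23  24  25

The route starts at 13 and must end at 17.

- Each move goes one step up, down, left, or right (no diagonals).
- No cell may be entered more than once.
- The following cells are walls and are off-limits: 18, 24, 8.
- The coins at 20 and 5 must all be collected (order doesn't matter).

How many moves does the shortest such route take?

Any route passes through 20 and 5 in some order between 13 and 17. Summing Manhattan distances along each leg and taking the cheapest ordering (13 → 5 → 20 → 17) gives a lower bound of 4 + 3 + 3 = 10 moves.
That bound ignores the blocked cells. Measuring each leg by the fewest moves that actually steer around them (13→20: 3; 20→5: 3; 5→17: 6) raises the lower bound to 12.
A route of 12 moves exists: 13 → 14 → 19 → 20 → 15 → 10 → 5 → 4 → 3 → 2 → 7 → 12 → 17.
Since 12 matches that lower bound, it is optimal.

12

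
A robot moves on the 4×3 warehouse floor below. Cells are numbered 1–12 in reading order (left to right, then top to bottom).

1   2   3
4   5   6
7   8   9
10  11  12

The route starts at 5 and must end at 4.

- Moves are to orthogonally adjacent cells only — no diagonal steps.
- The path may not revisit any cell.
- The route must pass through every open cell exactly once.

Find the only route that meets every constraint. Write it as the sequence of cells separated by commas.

5, 8, 7, 10, 11, 12, 9, 6, 3, 2, 1, 4

Need to visit all 12 open cells exactly once, starting at 5 and ending at 4.
Cell 10 has only two open neighbours (7 and 11), so the path must pass straight through it: one of those is the cell it's entered from and the other is where it exits.
Route from 5: down 1 to 8, left 1 to 7, down 1 to 10, right 2 to 12, up 3 to 3, left 2 to 1, down 1 to 4 — 11 moves in all.
Check: all 12 open cells covered.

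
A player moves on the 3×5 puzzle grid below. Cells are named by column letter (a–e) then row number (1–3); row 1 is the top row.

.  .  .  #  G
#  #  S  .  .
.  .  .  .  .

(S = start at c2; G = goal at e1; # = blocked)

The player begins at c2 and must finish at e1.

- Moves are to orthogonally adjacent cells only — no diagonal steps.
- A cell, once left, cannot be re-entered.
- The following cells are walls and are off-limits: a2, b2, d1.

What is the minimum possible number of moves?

The Manhattan distance from c2 to e1 is |2−1| + |3−5| = 3, so at least 3 moves are needed.
A route of 3 moves achieves this: c2 → d2 → e2 → e1.
Since 3 matches the lower bound, it is optimal.

3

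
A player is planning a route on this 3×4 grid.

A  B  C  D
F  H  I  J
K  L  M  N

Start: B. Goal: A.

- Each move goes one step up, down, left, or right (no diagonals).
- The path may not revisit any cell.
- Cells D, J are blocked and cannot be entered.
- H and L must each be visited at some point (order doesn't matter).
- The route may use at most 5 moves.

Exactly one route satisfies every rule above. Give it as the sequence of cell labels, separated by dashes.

B - H - L - K - F - A

Any route must reach H and L and still end at A within 5 moves, so the order of the required stops is forced.
Route from B: 2× down (reaching L), left to K, 2× up (reaching A) — 5 moves in all.
Check: all required cells visited; 5 ≤ 5 moves.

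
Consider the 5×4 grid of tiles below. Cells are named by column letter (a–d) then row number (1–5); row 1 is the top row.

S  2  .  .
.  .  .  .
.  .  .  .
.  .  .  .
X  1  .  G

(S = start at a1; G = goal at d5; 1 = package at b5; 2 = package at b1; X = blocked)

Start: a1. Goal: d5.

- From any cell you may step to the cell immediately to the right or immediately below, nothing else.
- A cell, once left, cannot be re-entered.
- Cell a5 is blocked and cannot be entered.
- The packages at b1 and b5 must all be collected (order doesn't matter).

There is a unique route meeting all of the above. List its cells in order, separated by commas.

a1, b1, b2, b3, b4, b5, c5, d5

Moves only go right or down, so the column and row indices never decrease.
Route from a1: right 1 to b1, down 4 to b5, right 2 to d5 — 7 moves in all.
Check: all required cells visited.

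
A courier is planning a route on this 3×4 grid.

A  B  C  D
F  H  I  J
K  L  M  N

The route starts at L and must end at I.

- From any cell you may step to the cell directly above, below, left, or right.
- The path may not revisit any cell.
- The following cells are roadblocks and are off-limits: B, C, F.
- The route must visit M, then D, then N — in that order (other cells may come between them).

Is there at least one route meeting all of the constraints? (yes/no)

no

D must be visited but has only one open neighbour (J), and it is neither the start nor the goal — the route would have to enter and leave through J, re-entering it.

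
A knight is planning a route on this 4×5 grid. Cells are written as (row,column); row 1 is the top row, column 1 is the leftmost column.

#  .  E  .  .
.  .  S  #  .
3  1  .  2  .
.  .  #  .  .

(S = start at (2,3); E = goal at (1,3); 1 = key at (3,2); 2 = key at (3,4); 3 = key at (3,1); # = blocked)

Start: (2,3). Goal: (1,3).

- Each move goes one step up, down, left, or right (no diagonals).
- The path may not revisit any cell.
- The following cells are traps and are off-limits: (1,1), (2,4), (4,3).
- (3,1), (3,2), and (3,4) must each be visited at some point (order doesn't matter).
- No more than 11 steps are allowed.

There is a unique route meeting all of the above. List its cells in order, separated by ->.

The 11-move cap with required stops at (3,1), (3,2), (3,4) leaves no slack for detours.
Route from (2,3): 2× left (reaching (2,1)), down to (3,1), 4× right (reaching (3,5)), 2× up (reaching (1,5)), 2× left (reaching (1,3)) — 11 moves in all.
Check: all required cells visited; 11 ≤ 11 moves.

(2,3) -> (2,2) -> (2,1) -> (3,1) -> (3,2) -> (3,3) -> (3,4) -> (3,5) -> (2,5) -> (1,5) -> (1,4) -> (1,3)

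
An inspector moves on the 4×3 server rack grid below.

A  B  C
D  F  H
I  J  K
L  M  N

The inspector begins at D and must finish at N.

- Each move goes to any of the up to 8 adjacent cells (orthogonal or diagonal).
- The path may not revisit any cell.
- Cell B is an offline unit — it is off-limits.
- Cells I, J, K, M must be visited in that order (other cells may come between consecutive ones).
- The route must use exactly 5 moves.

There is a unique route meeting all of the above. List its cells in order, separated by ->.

The waypoints must appear in the order I, J, K, M, with no cell reused.
Route from D: down 1 to I, right 2 to K, down-left 1 to M, right 1 to N — 5 moves in all.
Check: order respected (I at step 1, J at step 2, K at step 3, M at step 4); 5 moves as required.

D -> I -> J -> K -> M -> N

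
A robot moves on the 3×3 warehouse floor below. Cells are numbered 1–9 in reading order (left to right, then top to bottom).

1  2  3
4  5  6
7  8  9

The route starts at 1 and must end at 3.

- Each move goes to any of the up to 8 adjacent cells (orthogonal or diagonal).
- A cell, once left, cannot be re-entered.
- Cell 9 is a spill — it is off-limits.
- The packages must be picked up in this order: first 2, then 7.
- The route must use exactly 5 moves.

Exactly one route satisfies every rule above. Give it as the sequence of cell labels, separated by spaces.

The waypoints must appear in the order 2, 7, with no cell reused.
Route from 1: right 1 to 2, down-left 1 to 4, down 1 to 7, up-right 2 to 3 — 5 moves in all.
Check: order respected (2 at step 1, 7 at step 3); 5 moves as required.

1 2 4 7 5 3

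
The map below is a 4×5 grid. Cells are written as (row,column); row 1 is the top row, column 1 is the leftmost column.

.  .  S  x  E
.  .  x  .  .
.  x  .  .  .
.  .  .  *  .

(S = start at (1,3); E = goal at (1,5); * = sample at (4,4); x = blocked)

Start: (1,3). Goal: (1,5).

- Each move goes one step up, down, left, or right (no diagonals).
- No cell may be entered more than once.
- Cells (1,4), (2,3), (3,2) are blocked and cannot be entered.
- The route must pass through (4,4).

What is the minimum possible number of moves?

12

Any route passes through (4,4) somewhere between (1,3) and (1,5). Summing Manhattan distances along the two legs ((1,3) → (4,4) → (1,5)) gives a lower bound of 4 + 4 = 8 moves.
That bound ignores the blocked cells. Measuring each leg by the fewest moves that actually steer around them ((1,3)→(4,4): 8; (4,4)→(1,5): 4) raises the lower bound to 12.
A route of 12 moves exists: (1,3) → (1,2) → (2,2) → (2,1) → (3,1) → (4,1) → (4,2) → (4,3) → (4,4) → (3,4) → (2,4) → (2,5) → (1,5).
Since 12 matches that lower bound, it is optimal.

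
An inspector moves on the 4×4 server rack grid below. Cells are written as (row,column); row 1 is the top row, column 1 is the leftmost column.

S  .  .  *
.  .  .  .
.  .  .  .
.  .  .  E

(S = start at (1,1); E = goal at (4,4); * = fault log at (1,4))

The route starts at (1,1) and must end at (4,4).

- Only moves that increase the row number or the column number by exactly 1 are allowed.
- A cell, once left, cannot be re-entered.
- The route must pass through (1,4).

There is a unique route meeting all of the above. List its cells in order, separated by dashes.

Moves only go right or down, so the column and row indices never decrease.
Route from (1,1): right 3 to (1,4), down 3 to (4,4) — 6 moves in all.
Check: all required cells visited.

(1,1) - (1,2) - (1,3) - (1,4) - (2,4) - (3,4) - (4,4)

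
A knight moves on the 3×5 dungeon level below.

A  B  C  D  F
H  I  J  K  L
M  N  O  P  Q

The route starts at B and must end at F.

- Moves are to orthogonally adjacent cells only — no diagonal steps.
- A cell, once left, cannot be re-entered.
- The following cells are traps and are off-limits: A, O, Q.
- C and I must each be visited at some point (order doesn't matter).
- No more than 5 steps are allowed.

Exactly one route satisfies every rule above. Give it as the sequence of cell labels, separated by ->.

B -> I -> J -> C -> D -> F

The 5-move cap with required stops at C, I leaves no slack for detours.
Route from B: down to I, right to J, up to C, 2× right (reaching F) — 5 moves in all.
Check: all required cells visited; 5 ≤ 5 moves.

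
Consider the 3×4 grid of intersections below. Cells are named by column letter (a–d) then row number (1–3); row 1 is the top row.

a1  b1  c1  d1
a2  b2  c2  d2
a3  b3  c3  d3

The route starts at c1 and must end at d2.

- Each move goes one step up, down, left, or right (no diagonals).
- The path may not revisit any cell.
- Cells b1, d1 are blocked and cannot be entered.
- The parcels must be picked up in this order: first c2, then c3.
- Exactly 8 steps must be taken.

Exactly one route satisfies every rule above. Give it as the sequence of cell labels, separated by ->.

c1 -> c2 -> b2 -> a2 -> a3 -> b3 -> c3 -> d3 -> d2

The waypoints must appear in the order c2, c3, with no cell reused.
Route from c1: down to c2, 2× left (reaching a2), down to a3, 3× right (reaching d3), up to d2 — 8 moves in all.
Check: order respected (c2 at step 1, c3 at step 6); 8 moves as required.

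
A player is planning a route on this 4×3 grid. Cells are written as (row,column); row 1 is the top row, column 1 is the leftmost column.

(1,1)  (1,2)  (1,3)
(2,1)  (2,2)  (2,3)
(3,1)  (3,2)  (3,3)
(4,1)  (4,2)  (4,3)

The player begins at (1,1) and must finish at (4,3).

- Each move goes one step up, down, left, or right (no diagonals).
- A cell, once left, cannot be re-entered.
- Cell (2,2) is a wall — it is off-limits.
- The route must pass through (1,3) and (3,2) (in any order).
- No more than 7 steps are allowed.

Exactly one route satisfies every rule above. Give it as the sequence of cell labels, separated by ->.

The budget equals the shortest possible length, so every move has to be on a shortest route through the required cells.
Route from (1,1): right 2 to (1,3), down 2 to (3,3), left 1 to (3,2), down 1 to (4,2), right 1 to (4,3) — 7 moves in all.
Check: all required cells visited; 7 ≤ 7 moves.

(1,1) -> (1,2) -> (1,3) -> (2,3) -> (3,3) -> (3,2) -> (4,2) -> (4,3)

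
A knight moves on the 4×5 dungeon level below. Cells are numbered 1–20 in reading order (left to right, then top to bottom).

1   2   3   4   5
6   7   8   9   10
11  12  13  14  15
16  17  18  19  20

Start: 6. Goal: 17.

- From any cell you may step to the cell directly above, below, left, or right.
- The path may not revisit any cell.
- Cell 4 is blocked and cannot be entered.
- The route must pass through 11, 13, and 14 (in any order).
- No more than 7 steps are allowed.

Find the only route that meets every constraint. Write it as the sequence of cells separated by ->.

Any route must reach 11, 13, and 14 and still end at 17 within 7 moves, so the order of the required stops is forced.
Route from 6: down 1 to 11, right 3 to 14, down 1 to 19, left 2 to 17 — 7 moves in all.
Check: all required cells visited; 7 ≤ 7 moves.

6 -> 11 -> 12 -> 13 -> 14 -> 19 -> 18 -> 17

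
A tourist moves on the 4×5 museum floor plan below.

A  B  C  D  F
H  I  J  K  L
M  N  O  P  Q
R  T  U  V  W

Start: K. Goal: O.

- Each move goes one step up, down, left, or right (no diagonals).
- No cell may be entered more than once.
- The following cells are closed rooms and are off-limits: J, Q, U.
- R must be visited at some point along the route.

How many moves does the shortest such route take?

10

Any route passes through R somewhere between K and O. Summing Manhattan distances along the two legs (K → R → O) gives a lower bound of 5 + 3 = 8 moves.
The shortest route satisfying every rule uses 10 moves: K → D → C → B → I → H → M → R → T → N → O.
The no-revisit rule (legs can't share cells) pushes the minimum above the 8-move bound; an exhaustive check rules out every length from 8 to 9, leaving 10 as the minimum.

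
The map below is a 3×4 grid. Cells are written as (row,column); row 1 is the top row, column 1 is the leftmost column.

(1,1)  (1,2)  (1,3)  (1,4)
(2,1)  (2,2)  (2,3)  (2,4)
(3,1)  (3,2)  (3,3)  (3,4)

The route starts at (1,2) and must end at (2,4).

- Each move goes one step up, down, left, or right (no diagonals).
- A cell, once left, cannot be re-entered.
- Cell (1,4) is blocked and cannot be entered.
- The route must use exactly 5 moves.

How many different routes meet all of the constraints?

Need simple routes of exactly 5 moves from (1,2) to (2,4) (Manhattan distance 3, so 1 moves are spent on a detour and 1 undoing it).
Enumerating: (1,2) (2,2) (3,2) (3,3) (2,3) (2,4) | (1,2) (2,2) (3,2) (3,3) (3,4) (2,4) | (1,2) (2,2) (2,3) (3,3) (3,4) (2,4) | (1,2) (1,1) (2,1) (2,2) (2,3) (2,4) | (1,2) (1,3) (2,3) (3,3) (3,4) (2,4).
That gives 5 routes.

5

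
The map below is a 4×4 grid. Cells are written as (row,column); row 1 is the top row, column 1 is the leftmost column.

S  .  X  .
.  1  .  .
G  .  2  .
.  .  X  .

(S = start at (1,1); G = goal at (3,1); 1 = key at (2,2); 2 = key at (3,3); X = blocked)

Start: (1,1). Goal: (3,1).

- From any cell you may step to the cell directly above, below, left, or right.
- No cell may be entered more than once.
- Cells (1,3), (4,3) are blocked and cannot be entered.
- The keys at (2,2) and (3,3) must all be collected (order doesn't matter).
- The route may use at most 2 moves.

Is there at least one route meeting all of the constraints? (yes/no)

no

Even ignoring the no-revisit rule, getting from (1,1) to (3,1), taking the cheapest ordering (1,1) → (2,2) → (3,3) → (3,1) needs at least 2 + 2 + 2 = 6 moves (Manhattan distance per leg), which exceeds the 2-move limit.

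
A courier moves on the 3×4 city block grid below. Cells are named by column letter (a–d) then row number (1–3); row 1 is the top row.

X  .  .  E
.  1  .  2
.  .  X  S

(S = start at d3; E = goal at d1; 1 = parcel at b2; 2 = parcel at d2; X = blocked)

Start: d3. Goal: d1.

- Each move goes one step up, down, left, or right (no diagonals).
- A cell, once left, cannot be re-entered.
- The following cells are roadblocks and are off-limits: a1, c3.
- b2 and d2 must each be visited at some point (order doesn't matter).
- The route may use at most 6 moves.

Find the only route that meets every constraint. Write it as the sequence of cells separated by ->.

The budget equals the shortest possible length, so every move has to be on a shortest route through the required cells.
Route from d3: up to d2, 2× left (reaching b2), up to b1, 2× right (reaching d1) — 6 moves in all.
Check: all required cells visited; 6 ≤ 6 moves.

d3 -> d2 -> c2 -> b2 -> b1 -> c1 -> d1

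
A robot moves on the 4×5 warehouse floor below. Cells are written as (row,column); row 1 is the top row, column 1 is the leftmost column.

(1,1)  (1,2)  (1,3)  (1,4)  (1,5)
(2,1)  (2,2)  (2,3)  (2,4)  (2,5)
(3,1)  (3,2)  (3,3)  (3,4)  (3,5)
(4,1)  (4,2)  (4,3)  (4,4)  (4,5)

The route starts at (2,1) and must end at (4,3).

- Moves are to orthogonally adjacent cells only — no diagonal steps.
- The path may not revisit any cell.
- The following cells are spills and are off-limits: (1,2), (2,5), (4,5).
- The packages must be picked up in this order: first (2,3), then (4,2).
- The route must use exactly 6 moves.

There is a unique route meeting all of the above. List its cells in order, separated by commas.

The waypoints must appear in the order (2,3), (4,2), with no cell reused.
Route from (2,1): 2× right (reaching (2,3)), down to (3,3), left to (3,2), down to (4,2), right to (4,3) — 6 moves in all.
Check: order respected ((2,3) at step 2, (4,2) at step 5); 6 moves as required.

(2,1), (2,2), (2,3), (3,3), (3,2), (4,2), (4,3)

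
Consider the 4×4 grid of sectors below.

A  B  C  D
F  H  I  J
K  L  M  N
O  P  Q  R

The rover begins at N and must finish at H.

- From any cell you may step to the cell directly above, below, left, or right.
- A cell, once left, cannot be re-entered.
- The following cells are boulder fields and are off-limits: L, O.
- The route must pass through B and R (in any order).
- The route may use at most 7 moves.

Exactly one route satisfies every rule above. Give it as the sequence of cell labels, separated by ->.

N -> R -> Q -> M -> I -> C -> B -> H

The budget equals the shortest possible length, so every move has to be on a shortest route through the required cells.
Route from N: down 1 to R, left 1 to Q, up 3 to C, left 1 to B, down 1 to H — 7 moves in all.
Check: all required cells visited; 7 ≤ 7 moves.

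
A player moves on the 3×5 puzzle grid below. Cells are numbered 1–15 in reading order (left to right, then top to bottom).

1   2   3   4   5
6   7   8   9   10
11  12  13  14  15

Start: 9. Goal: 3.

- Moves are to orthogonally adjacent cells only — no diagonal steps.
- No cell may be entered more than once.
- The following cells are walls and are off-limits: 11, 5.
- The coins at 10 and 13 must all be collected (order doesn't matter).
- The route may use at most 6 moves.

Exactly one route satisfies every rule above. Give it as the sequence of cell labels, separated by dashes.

The 6-move cap with required stops at 10, 13 leaves no slack for detours.
Route from 9: right 1 to 10, down 1 to 15, left 2 to 13, up 2 to 3 — 6 moves in all.
Check: all required cells visited; 6 ≤ 6 moves.

9 - 10 - 15 - 14 - 13 - 8 - 3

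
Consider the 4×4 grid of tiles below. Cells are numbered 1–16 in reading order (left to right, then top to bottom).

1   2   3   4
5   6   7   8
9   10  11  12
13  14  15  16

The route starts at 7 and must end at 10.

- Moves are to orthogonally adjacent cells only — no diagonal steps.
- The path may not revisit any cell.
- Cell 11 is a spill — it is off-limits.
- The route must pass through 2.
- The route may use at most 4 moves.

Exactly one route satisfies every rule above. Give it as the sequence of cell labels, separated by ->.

7 -> 3 -> 2 -> 6 -> 10

Any route must reach 2 and still end at 10 within 4 moves, so the order of the required stops is forced.
Route from 7: up to 3, left to 2, 2× down (reaching 10) — 4 moves in all.
Check: all required cells visited; 4 ≤ 4 moves.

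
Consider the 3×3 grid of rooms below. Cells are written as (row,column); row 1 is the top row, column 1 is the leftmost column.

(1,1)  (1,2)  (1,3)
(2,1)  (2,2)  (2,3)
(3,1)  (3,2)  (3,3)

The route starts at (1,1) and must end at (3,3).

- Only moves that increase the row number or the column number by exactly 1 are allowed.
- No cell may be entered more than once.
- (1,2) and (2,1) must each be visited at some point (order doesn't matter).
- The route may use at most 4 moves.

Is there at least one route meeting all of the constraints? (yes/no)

no

(2,1) is below but to the left of (1,2): going (1,2) → (2,1) would need a leftward move and (2,1) → (1,2) an upward move, so no right/down-only route can visit both required cells.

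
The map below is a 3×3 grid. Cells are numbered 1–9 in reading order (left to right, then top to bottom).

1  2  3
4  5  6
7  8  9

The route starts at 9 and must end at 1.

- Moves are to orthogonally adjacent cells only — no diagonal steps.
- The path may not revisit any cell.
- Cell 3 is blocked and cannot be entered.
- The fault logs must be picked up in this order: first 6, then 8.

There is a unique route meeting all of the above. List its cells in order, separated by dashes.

The waypoints must appear in the order 6, 8, with no cell reused.
Route from 9: up to 6, left to 5, down to 8, left to 7, 2× up (reaching 1) — 6 moves in all.
Check: order respected (6 at step 1, 8 at step 3).

9 - 6 - 5 - 8 - 7 - 4 - 1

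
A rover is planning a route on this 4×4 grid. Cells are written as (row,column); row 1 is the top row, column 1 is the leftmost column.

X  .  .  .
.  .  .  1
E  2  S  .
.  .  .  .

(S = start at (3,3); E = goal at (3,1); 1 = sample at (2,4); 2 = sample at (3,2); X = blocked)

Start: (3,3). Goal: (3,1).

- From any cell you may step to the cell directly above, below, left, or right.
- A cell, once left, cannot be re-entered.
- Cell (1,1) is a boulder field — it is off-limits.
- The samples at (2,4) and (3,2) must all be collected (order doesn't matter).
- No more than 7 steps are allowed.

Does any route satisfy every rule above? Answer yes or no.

yes

One route that works: (3,3) → (3,4) → (2,4) → (2,3) → (2,2) → (3,2) → (3,1).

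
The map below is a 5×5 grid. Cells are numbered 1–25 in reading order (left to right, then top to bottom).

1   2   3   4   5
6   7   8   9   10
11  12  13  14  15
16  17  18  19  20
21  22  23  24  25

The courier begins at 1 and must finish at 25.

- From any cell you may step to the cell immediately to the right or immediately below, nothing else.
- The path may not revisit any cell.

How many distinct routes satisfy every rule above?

70

A right/down-only route from 1 to 25 makes exactly 4 down-moves and 4 right-moves in some order.
With no other constraints that would be C(8,4) = 70 routes.
That gives 70 routes.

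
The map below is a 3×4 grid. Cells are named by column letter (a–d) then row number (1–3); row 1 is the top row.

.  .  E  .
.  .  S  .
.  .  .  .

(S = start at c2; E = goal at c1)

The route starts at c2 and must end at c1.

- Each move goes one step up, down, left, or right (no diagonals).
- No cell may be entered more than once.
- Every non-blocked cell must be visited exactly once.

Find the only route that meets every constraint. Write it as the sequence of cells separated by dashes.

Need to visit all 12 open cells exactly once, starting at c2 and ending at c1.
Cell a3 has only two open neighbours (a2 and b3), so the path must pass straight through it: one of those is the cell it's entered from and the other is where it exits.
Route from c2: left to b2, up to b1, left to a1, 2× down (reaching a3), 3× right (reaching d3), 2× up (reaching d1), left to c1 — 11 moves in all.
Check: all 12 open cells covered.

c2 - b2 - b1 - a1 - a2 - a3 - b3 - c3 - d3 - d2 - d1 - c1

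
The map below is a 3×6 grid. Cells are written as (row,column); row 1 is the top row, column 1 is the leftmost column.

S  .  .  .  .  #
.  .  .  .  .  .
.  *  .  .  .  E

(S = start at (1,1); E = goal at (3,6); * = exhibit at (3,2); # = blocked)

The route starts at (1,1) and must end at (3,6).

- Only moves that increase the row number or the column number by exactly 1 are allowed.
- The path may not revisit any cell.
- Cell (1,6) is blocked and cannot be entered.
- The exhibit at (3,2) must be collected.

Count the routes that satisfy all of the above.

A right/down-only route from (1,1) to (3,6) makes exactly 2 down-moves and 5 right-moves in some order.
With no other constraints that would be C(7,2) = 21 routes.
Split at (3,2) and multiply the segment counts (each segment already excludes blocked cells): (1,1)→(3,2): 3; (3,2)→(3,6): 1; product = 3.
That gives 3 routes.

3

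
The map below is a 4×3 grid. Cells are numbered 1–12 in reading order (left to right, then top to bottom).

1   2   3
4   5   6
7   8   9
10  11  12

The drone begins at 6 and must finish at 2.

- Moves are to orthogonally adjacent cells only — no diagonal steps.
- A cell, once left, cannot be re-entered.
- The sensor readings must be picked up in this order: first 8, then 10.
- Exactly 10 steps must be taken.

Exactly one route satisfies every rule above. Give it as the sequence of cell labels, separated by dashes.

The waypoints must appear in the order 8, 10, with no cell reused.
Route from 6: left to 5, down to 8, right to 9, down to 12, 2× left (reaching 10), 3× up (reaching 1), right to 2 — 10 moves in all.
Check: order respected (8 at step 2, 10 at step 6); 10 moves as required.

6 - 5 - 8 - 9 - 12 - 11 - 10 - 7 - 4 - 1 - 2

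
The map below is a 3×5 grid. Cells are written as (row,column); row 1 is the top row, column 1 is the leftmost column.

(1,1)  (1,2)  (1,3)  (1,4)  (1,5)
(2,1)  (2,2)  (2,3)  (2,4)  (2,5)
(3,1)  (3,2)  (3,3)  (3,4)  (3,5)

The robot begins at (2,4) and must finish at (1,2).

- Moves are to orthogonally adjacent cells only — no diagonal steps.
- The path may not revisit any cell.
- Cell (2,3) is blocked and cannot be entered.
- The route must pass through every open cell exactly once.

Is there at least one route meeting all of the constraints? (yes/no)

Colour the cells like a checkerboard: each orthogonal step flips colour, so a Hamiltonian route alternates colours. Here there are 8 cells of one colour and 6 of the other, with start on the opposite colour to the goal — the counts and endpoints can't be arranged into an alternating sequence of length 14, so no Hamiltonian route exists.

no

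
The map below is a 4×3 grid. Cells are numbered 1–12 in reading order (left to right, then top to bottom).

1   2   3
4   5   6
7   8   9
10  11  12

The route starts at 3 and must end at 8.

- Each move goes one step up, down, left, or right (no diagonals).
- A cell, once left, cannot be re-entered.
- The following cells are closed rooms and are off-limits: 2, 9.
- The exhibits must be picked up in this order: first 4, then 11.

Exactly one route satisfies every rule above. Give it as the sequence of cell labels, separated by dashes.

3 - 6 - 5 - 4 - 7 - 10 - 11 - 8

The waypoints must appear in the order 4, 11, with no cell reused.
Route from 3: down to 6, 2× left (reaching 4), 2× down (reaching 10), right to 11, up to 8 — 7 moves in all.
Check: order respected (4 at step 3, 11 at step 6).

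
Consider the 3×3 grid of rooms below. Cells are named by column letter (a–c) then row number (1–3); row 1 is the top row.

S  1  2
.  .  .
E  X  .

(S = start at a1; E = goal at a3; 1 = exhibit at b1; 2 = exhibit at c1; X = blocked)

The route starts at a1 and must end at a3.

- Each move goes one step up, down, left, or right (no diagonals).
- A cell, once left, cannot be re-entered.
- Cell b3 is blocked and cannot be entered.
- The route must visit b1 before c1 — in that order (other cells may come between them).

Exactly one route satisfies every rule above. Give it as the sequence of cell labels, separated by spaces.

a1 b1 c1 c2 b2 a2 a3

The waypoints must appear in the order b1, c1, with no cell reused.
Route from a1: right 2 to c1, down 1 to c2, left 2 to a2, down 1 to a3 — 6 moves in all.
Check: order respected (1 at step 1, 2 at step 2).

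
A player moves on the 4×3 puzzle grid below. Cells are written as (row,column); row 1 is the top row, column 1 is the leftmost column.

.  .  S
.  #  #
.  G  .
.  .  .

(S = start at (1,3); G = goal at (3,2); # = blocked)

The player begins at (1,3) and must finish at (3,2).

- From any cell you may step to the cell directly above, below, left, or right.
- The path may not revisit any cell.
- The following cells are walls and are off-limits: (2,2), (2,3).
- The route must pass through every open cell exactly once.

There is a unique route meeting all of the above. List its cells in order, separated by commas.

(1,3), (1,2), (1,1), (2,1), (3,1), (4,1), (4,2), (4,3), (3,3), (3,2)

Need to visit all 10 open cells exactly once, starting at (1,3) and ending at (3,2).
Cell (2,1) has only two open neighbours ((1,1) and (3,1)), so the path must pass straight through it: one of those is the cell it's entered from and the other is where it exits.
Route from (1,3): left 2 to (1,1), down 3 to (4,1), right 2 to (4,3), up 1 to (3,3), left 1 to (3,2) — 9 moves in all.
Check: all 10 open cells covered.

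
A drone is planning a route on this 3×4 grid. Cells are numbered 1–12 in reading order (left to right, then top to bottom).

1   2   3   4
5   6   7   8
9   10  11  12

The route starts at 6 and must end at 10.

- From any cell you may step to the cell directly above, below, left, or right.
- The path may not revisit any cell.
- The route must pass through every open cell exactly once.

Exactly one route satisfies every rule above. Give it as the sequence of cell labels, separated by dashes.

6 - 7 - 11 - 12 - 8 - 4 - 3 - 2 - 1 - 5 - 9 - 10

Need to visit all 12 open cells exactly once, starting at 6 and ending at 10.
Cell 1 has only two open neighbours (5 and 2), so the path must pass straight through it: one of those is the cell it's entered from and the other is where it exits.
Route from 6: right 1 to 7, down 1 to 11, right 1 to 12, up 2 to 4, left 3 to 1, down 2 to 9, right 1 to 10 — 11 moves in all.
Check: all 12 open cells covered.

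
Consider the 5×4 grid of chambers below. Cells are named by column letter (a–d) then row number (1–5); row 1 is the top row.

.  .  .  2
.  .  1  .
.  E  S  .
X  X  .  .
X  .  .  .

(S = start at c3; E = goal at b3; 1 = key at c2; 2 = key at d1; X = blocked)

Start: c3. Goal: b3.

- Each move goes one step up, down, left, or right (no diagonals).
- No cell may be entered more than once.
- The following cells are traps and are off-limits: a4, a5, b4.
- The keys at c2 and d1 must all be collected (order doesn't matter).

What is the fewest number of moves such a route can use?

Any route passes through c2 and d1 in some order between c3 and b3. Summing Manhattan distances along each leg and taking the cheapest ordering (c3 → c2 → d1 → b3) gives a lower bound of 1 + 2 + 4 = 7 moves.
A route of 7 moves achieves this: c3 → c2 → d2 → d1 → c1 → b1 → b2 → b3.
Since 7 matches the lower bound, it is optimal.

7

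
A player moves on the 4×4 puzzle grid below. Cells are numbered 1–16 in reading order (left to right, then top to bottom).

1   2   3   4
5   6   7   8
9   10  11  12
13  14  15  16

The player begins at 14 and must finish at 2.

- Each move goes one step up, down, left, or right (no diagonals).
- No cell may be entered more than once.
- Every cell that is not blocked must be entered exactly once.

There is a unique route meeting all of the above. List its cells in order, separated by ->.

14 -> 13 -> 9 -> 10 -> 11 -> 15 -> 16 -> 12 -> 8 -> 4 -> 3 -> 7 -> 6 -> 5 -> 1 -> 2

Need to visit all 16 open cells exactly once, starting at 14 and ending at 2.
Route from 14: left to 13, up to 9, 2× right (reaching 11), down to 15, right to 16, 3× up (reaching 4), left to 3, down to 7, 2× left (reaching 5), up to 1, right to 2 — 15 moves in all.
Check: all 16 open cells covered.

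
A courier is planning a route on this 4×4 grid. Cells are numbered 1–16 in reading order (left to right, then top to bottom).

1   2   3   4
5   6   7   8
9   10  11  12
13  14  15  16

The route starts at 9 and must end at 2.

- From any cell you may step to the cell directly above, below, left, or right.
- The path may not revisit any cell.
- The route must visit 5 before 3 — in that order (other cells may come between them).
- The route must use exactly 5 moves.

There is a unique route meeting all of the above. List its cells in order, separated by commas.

The waypoints must appear in the order 5, 3, with no cell reused.
Route from 9: up 1 to 5, right 2 to 7, up 1 to 3, left 1 to 2 — 5 moves in all.
Check: order respected (5 at step 1, 3 at step 4); 5 moves as required.

9, 5, 6, 7, 3, 2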